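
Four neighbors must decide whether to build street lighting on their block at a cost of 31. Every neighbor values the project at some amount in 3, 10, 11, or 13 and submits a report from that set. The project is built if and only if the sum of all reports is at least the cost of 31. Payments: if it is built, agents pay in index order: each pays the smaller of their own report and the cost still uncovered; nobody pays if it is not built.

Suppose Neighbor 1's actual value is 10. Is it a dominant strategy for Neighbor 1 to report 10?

No

Consider the case where Neighbor 2 reports 3, Neighbor 3 reports 13 and Neighbor 4 reports 13.
Truthful report 10: project built, pays 10, utility 10 - 10 = 0.
Report 3 instead: project built, pays 3, utility 10 - 3 = 7.
Since 7 > 0, reporting 3 is strictly better here, so truthful reporting is not dominant.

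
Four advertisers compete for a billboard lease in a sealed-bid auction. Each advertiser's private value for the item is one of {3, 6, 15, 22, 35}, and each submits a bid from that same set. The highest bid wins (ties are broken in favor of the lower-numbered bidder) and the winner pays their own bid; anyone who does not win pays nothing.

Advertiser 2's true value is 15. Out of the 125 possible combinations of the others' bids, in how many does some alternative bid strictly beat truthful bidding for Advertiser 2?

4

Others bid (3, 3, 3): truth gives 0; bid 6 gives 9 > 0. Violating.
Others bid (3, 3, 6): truth gives 0; bid 6 gives 9 > 0. Violating.
Others bid (3, 6, 3): truth gives 0; bid 6 gives 9 > 0. Violating.
Others bid (3, 6, 6): truth gives 0; bid 6 gives 9 > 0. Violating.
Others bid (3, 3, 15): truth gives 0; no alternative beats it.
Others bid (3, 3, 22): truth gives 0; no alternative beats it.
(Checking all 125 profiles: 4 have a profitable deviation, 121 do not.)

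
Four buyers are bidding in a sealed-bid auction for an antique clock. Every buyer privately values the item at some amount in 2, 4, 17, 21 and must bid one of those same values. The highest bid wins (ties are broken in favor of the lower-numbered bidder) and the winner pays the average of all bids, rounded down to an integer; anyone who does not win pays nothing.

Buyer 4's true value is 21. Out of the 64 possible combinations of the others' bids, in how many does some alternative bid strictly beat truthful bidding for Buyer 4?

8

Others bid (2, 2, 2): truth gives 15; bid 4 gives 19 > 15. Violating.
Others bid (2, 2, 4): truth gives 14; bid 17 gives 15 > 14. Violating.
Others bid (2, 4, 2): truth gives 14; bid 17 gives 15 > 14. Violating.
Others bid (2, 4, 4): truth gives 14; bid 17 gives 15 > 14. Violating.
Others bid (2, 2, 17): truth gives 11; no alternative beats it.
Others bid (2, 2, 21): truth gives 0; no alternative beats it.
(Checking all 64 profiles: 8 have a profitable deviation, 56 do not.)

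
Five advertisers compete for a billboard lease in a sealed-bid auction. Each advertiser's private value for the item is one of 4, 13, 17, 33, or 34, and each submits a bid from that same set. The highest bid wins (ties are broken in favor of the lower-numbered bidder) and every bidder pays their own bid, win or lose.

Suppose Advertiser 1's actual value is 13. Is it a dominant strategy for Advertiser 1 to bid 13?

No

Consider the case where Advertiser 2 bids 4, Advertiser 3 bids 4, Advertiser 4 bids 4 and Advertiser 5 bids 4.
Truthful bid 13: wins, pays 13, utility 13 - 13 = 0.
Bid 4 instead: wins, pays 4, utility 13 - 4 = 9.
Since 9 > 0, bidding 4 is strictly better here, so truthful bidding is not dominant.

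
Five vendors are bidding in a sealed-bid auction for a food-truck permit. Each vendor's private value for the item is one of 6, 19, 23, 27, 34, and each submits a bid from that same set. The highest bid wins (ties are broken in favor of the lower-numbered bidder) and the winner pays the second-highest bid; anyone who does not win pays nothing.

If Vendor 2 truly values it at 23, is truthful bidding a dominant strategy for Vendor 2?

Yes

Check each profile of the others' bids and compare truth against every alternative bid.
Others bid (6, 6, 6, 6): truth gives 17, best alternative gives 17.
Others bid (6, 6, 6, 19): truth gives 4, best alternative gives 4.
Others bid (6, 6, 19, 6): truth gives 4, best alternative gives 4.
Others bid (6, 6, 19, 19): truth gives 4, best alternative gives 4.
Others bid (6, 19, 6, 6): truth gives 4, best alternative gives 4.
Others bid (6, 19, 6, 19): truth gives 4, best alternative gives 4.
(Remaining 619 profiles checked similarly; truth is weakly best in each.)
In every case the truthful bid is at least as good as any alternative, so it is a dominant strategy.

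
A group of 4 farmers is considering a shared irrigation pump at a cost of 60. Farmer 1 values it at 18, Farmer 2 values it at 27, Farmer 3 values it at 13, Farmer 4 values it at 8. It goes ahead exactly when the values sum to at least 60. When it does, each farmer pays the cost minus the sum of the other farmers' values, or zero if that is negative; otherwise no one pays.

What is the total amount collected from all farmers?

42

Total value 66 ≥ cost 60, so it is built.
Farmer 1: others sum to 48; max(0, 60 - 48) = 12.
Farmer 2: others sum to 39; max(0, 60 - 39) = 21.
Farmer 3: others sum to 53; max(0, 60 - 53) = 7.
Farmer 4: others sum to 58; max(0, 60 - 58) = 2.
Total collected = 12 + 21 + 7 + 2 = 42.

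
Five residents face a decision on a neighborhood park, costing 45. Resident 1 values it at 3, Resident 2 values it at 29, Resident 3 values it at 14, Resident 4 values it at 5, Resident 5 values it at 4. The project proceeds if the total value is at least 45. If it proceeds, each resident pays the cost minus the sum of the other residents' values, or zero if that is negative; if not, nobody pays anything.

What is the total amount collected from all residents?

Total value 55 ≥ cost 45, so it is built.
Resident 1: others sum to 52; max(0, 45 - 52) = 0.
Resident 2: others sum to 26; max(0, 45 - 26) = 19.
Resident 3: others sum to 41; max(0, 45 - 41) = 4.
Resident 4: others sum to 50; max(0, 45 - 50) = 0.
Resident 5: others sum to 51; max(0, 45 - 51) = 0.
Total collected = 0 + 19 + 4 + 0 + 0 = 23.

23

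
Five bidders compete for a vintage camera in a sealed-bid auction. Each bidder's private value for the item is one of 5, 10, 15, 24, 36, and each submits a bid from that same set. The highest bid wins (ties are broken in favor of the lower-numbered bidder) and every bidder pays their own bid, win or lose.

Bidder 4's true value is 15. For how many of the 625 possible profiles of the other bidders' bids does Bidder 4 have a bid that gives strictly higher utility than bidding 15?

Others bid (5, 5, 5, 5): truth gives 0; bid 10 gives 5 > 0. Violating.
Others bid (5, 5, 5, 10): truth gives 0; bid 10 gives 5 > 0. Violating.
Others bid (5, 5, 5, 24): truth gives -15; bid 5 gives -5 > -15. Violating.
Others bid (5, 5, 5, 36): truth gives -15; bid 5 gives -5 > -15. Violating.
Others bid (5, 5, 5, 15): truth gives 0; no alternative beats it.
Others bid (5, 5, 10, 5): truth gives 0; no alternative beats it.
(Checking all 625 profiles: 603 have a profitable deviation, 22 do not.)

603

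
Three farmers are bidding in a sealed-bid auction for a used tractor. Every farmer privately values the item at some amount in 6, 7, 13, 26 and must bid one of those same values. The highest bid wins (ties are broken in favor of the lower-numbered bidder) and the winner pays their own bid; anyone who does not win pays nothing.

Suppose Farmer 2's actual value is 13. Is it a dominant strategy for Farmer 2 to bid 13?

No

Consider the case where Farmer 1 bids 6 and Farmer 3 bids 6.
Truthful bid 13: wins, pays 13, utility 13 - 13 = 0.
Bid 7 instead: wins, pays 7, utility 13 - 7 = 6.
Since 6 > 0, bidding 7 is strictly better here, so truthful bidding is not dominant.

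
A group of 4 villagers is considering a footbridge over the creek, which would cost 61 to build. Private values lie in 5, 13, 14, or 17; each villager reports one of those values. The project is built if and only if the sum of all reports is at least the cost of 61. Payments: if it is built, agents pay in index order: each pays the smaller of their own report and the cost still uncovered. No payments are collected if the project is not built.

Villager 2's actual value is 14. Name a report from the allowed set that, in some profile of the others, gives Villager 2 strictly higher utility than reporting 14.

Suppose Villager 1 reports 14, Villager 3 reports 17 and Villager 4 reports 17.
Report 14: project built, pays 14, utility 14 - 14 = 0.
Report 13: project built, pays 13, utility 14 - 13 = 1.
So reporting 13 beats truth here (1 > 0).

13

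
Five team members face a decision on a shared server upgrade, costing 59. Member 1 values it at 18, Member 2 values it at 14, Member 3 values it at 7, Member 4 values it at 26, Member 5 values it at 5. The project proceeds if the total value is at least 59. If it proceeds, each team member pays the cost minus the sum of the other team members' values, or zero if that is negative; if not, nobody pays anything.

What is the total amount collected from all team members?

Total value 70 ≥ cost 59, so it is built.
Member 1: others sum to 52; max(0, 59 - 52) = 7.
Member 2: others sum to 56; max(0, 59 - 56) = 3.
Member 3: others sum to 63; max(0, 59 - 63) = 0.
Member 4: others sum to 44; max(0, 59 - 44) = 15.
Member 5: others sum to 65; max(0, 59 - 65) = 0.
Total collected = 7 + 3 + 0 + 15 + 0 = 25.

25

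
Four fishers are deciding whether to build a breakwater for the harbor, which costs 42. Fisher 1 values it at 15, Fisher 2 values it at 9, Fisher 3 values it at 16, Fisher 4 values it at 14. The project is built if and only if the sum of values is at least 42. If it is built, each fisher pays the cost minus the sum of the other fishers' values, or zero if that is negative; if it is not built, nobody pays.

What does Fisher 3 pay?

4

Total value 54 ≥ cost 42, so the project is built.
The other fishers' values sum to 38.
Cost minus that sum is 42 - 38 = 4.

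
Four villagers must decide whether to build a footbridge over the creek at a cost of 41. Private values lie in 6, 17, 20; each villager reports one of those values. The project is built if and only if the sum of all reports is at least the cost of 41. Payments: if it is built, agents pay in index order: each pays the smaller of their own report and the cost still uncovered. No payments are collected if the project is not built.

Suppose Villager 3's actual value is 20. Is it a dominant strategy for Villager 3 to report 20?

Consider the case where Villager 1 reports 6, Villager 2 reports 6 and Villager 4 reports 17.
Truthful report 20: project built, pays 20, utility 20 - 20 = 0.
Report 17 instead: project built, pays 17, utility 20 - 17 = 3.
Since 3 > 0, reporting 17 is strictly better here, so truthful reporting is not dominant.

No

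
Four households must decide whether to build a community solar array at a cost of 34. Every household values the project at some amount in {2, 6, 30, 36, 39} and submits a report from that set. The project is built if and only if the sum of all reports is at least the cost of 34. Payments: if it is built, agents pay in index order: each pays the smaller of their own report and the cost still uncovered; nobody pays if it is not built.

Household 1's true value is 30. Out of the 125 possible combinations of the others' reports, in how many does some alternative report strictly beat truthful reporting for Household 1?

Others report (2, 2, 30): truth gives 0; report 2 gives 28 > 0. Violating.
Others report (2, 2, 36): truth gives 0; report 2 gives 28 > 0. Violating.
Others report (2, 2, 39): truth gives 0; report 2 gives 28 > 0. Violating.
Others report (2, 6, 30): truth gives 0; report 2 gives 28 > 0. Violating.
Others report (2, 2, 2): truth gives 0; no alternative beats it.
Others report (2, 2, 6): truth gives 0; no alternative beats it.
(Checking all 125 profiles: 117 have a profitable deviation, 8 do not.)

117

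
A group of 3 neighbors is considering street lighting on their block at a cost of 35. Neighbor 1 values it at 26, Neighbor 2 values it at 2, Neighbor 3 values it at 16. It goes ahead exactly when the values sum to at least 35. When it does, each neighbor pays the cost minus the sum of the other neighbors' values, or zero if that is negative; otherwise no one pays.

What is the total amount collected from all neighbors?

Total value 44 ≥ cost 35, so it is built.
Neighbor 1: others sum to 18; max(0, 35 - 18) = 17.
Neighbor 2: others sum to 42; max(0, 35 - 42) = 0.
Neighbor 3: others sum to 28; max(0, 35 - 28) = 7.
Total collected = 17 + 0 + 7 = 24.

24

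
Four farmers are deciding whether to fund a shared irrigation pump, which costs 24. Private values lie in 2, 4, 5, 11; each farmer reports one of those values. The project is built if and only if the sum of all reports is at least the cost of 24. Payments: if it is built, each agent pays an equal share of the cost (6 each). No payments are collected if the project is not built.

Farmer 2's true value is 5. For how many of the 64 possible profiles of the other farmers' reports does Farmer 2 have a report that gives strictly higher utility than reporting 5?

Others report (4, 4, 11): truth gives -1; report 2 gives 0 > -1. Violating.
Others report (4, 5, 11): truth gives -1; report 2 gives 0 > -1. Violating.
Others report (4, 11, 4): truth gives -1; report 2 gives 0 > -1. Violating.
Others report (4, 11, 5): truth gives -1; report 2 gives 0 > -1. Violating.
Others report (2, 2, 2): truth gives 0; no alternative beats it.
Others report (2, 2, 4): truth gives 0; no alternative beats it.
(Checking all 64 profiles: 12 have a profitable deviation, 52 do not.)

12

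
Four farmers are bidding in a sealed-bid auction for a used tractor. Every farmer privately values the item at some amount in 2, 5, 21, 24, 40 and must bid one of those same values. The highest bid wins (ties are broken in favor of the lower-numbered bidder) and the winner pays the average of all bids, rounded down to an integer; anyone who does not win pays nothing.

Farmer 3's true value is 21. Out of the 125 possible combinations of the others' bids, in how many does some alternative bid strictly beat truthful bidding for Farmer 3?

32

Others bid (2, 2, 2): truth gives 15; bid 5 gives 19 > 15. Violating.
Others bid (2, 2, 5): truth gives 14; bid 5 gives 18 > 14. Violating.
Others bid (2, 2, 24): truth gives 0; bid 24 gives 8 > 0. Violating.
Others bid (2, 5, 24): truth gives 0; bid 24 gives 8 > 0. Violating.
Others bid (2, 2, 21): truth gives 10; no alternative beats it.
Others bid (2, 2, 40): truth gives 0; no alternative beats it.
(Checking all 125 profiles: 32 have a profitable deviation, 93 do not.)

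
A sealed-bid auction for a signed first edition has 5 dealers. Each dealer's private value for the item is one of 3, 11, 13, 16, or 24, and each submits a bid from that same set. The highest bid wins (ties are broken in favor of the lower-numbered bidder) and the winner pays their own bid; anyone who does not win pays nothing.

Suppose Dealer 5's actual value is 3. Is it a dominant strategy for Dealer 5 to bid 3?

Yes

Check each profile of the others' bids and compare truth against every alternative bid.
Others bid (3, 3, 3, 3): truth gives 0, best alternative gives -8.
Others bid (3, 3, 3, 11): truth gives 0, best alternative gives 0.
Others bid (3, 3, 3, 13): truth gives 0, best alternative gives 0.
Others bid (3, 3, 3, 16): truth gives 0, best alternative gives 0.
Others bid (3, 3, 3, 24): truth gives 0, best alternative gives 0.
Others bid (3, 3, 11, 3): truth gives 0, best alternative gives 0.
(Remaining 619 profiles checked similarly; truth is weakly best in each.)
In every case the truthful bid is at least as good as any alternative, so it is a dominant strategy.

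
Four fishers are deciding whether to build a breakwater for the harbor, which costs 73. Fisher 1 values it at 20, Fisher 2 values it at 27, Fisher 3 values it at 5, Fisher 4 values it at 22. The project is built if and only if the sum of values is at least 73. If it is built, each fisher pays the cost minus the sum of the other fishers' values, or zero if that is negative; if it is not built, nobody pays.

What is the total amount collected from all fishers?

70

Total value 74 ≥ cost 73, so it is built.
Fisher 1: others sum to 54; max(0, 73 - 54) = 19.
Fisher 2: others sum to 47; max(0, 73 - 47) = 26.
Fisher 3: others sum to 69; max(0, 73 - 69) = 4.
Fisher 4: others sum to 52; max(0, 73 - 52) = 21.
Total collected = 19 + 26 + 4 + 21 = 70.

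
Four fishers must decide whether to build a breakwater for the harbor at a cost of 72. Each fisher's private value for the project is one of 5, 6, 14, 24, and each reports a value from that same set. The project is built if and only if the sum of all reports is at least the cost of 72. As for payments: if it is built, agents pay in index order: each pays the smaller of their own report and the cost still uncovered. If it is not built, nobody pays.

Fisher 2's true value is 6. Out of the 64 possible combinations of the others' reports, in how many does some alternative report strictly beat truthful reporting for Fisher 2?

Others report (24, 24, 24): truth gives 0; report 5 gives 1 > 0. Violating.
Others report (5, 5, 5): truth gives 0; no alternative beats it.
Others report (5, 5, 6): truth gives 0; no alternative beats it.
(Checking all 64 profiles: 1 has a profitable deviation, 63 do not.)

1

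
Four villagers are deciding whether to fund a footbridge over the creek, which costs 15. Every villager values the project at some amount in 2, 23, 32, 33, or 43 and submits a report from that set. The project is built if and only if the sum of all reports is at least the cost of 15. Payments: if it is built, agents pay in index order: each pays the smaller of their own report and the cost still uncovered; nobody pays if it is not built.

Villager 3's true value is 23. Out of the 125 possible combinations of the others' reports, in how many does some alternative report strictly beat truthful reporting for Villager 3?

4

Others report (2, 2, 23): truth gives 12; report 2 gives 21 > 12. Violating.
Others report (2, 2, 32): truth gives 12; report 2 gives 21 > 12. Violating.
Others report (2, 2, 33): truth gives 12; report 2 gives 21 > 12. Violating.
Others report (2, 2, 43): truth gives 12; report 2 gives 21 > 12. Violating.
Others report (2, 2, 2): truth gives 12; no alternative beats it.
Others report (2, 23, 2): truth gives 23; no alternative beats it.
(Checking all 125 profiles: 4 have a profitable deviation, 121 do not.)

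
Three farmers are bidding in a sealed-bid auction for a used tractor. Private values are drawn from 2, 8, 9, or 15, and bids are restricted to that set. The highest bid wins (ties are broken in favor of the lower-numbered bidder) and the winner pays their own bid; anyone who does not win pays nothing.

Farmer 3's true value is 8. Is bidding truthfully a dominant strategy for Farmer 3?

Yes

Check each profile of the others' bids and compare truth against every alternative bid.
Others bid (2, 2): truth gives 0, best alternative gives 0.
Others bid (2, 8): truth gives 0, best alternative gives 0.
Others bid (2, 9): truth gives 0, best alternative gives 0.
Others bid (2, 15): truth gives 0, best alternative gives 0.
Others bid (8, 2): truth gives 0, best alternative gives 0.
Others bid (8, 8): truth gives 0, best alternative gives 0.
(Remaining 10 profiles checked similarly; truth is weakly best in each.)
In every case the truthful bid is at least as good as any alternative, so it is a dominant strategy.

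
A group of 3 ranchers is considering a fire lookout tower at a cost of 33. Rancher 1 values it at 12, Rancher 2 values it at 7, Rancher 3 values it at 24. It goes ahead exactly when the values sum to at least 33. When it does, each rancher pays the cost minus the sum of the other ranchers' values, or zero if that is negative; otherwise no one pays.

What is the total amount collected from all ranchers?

Total value 43 ≥ cost 33, so it is built.
Rancher 1: others sum to 31; max(0, 33 - 31) = 2.
Rancher 2: others sum to 36; max(0, 33 - 36) = 0.
Rancher 3: others sum to 19; max(0, 33 - 19) = 14.
Total collected = 2 + 0 + 14 = 16.

16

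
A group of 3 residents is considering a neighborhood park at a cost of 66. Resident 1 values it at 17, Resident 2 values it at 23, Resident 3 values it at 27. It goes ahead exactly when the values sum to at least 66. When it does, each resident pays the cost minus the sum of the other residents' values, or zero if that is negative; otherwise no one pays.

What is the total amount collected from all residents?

64

Total value 67 ≥ cost 66, so it is built.
Resident 1: others sum to 50; max(0, 66 - 50) = 16.
Resident 2: others sum to 44; max(0, 66 - 44) = 22.
Resident 3: others sum to 40; max(0, 66 - 40) = 26.
Total collected = 16 + 22 + 26 = 64.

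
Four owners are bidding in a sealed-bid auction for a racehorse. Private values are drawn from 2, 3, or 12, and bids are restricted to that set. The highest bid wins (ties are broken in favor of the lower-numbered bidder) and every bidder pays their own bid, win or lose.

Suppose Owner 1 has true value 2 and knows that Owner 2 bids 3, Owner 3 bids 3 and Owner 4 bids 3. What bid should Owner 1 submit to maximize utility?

3

Bid 2: loses but pays 2, utility -2.
Bid 3: wins, pays 3, utility 2 - 3 = -1.
Bid 12: wins, pays 12, utility 2 - 12 = -10.
The best choice is 3 with utility -1.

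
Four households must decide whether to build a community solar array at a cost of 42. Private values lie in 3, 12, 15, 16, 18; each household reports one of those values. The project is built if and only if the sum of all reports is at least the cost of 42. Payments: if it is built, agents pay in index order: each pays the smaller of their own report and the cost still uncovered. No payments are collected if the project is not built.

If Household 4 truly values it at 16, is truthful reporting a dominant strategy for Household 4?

Check each profile of the others' reports and compare truth against every alternative report.
Others report (12, 12, 18): truth gives 16, best alternative gives 16.
Others report (12, 15, 15): truth gives 16, best alternative gives 16.
Others report (12, 15, 16): truth gives 16, best alternative gives 16.
Others report (12, 15, 18): truth gives 16, best alternative gives 16.
Others report (12, 16, 15): truth gives 16, best alternative gives 16.
Others report (12, 16, 16): truth gives 16, best alternative gives 16.
(Remaining 119 profiles checked similarly; truth is weakly best in each.)
In every case the truthful report is at least as good as any alternative, so it is a dominant strategy.

Yes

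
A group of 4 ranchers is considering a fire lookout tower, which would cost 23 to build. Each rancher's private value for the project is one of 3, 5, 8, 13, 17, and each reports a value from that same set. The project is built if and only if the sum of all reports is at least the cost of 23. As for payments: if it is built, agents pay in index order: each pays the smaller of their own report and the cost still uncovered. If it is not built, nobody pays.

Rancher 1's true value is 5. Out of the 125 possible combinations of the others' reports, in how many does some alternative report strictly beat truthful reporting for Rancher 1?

99

Others report (3, 3, 17): truth gives 0; report 3 gives 2 > 0. Violating.
Others report (3, 5, 13): truth gives 0; report 3 gives 2 > 0. Violating.
Others report (3, 5, 17): truth gives 0; report 3 gives 2 > 0. Violating.
Others report (3, 8, 13): truth gives 0; report 3 gives 2 > 0. Violating.
Others report (3, 3, 3): truth gives 0; no alternative beats it.
Others report (3, 3, 5): truth gives 0; no alternative beats it.
(Checking all 125 profiles: 99 have a profitable deviation, 26 do not.)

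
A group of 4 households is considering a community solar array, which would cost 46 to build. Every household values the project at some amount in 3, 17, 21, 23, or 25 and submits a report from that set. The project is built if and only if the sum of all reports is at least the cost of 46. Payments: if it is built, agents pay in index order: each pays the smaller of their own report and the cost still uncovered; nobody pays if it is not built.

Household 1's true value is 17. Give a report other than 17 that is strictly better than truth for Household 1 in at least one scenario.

Suppose Household 2 reports 3, Household 3 reports 17 and Household 4 reports 23.
Report 17: project built, pays 17, utility 17 - 17 = 0.
Report 3: project built, pays 3, utility 17 - 3 = 14.
So reporting 3 beats truth here (14 > 0).

3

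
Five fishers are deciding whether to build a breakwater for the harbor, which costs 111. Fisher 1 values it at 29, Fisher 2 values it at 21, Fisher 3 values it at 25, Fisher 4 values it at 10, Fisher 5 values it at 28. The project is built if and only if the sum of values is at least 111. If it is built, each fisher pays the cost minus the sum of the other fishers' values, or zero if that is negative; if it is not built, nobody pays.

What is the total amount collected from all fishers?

103

Total value 113 ≥ cost 111, so it is built.
Fisher 1: others sum to 84; max(0, 111 - 84) = 27.
Fisher 2: others sum to 92; max(0, 111 - 92) = 19.
Fisher 3: others sum to 88; max(0, 111 - 88) = 23.
Fisher 4: others sum to 103; max(0, 111 - 103) = 8.
Fisher 5: others sum to 85; max(0, 111 - 85) = 26.
Total collected = 27 + 19 + 23 + 8 + 26 = 103.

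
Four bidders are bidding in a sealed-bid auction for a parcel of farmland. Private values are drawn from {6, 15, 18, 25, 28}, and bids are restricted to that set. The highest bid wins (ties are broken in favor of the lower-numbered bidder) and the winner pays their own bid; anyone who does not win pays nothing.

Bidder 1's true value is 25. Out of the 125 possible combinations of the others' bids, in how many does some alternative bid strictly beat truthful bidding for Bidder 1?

27

Others bid (6, 6, 6): truth gives 0; bid 6 gives 19 > 0. Violating.
Others bid (6, 6, 15): truth gives 0; bid 15 gives 10 > 0. Violating.
Others bid (6, 6, 18): truth gives 0; bid 18 gives 7 > 0. Violating.
Others bid (6, 15, 6): truth gives 0; bid 15 gives 10 > 0. Violating.
Others bid (6, 6, 25): truth gives 0; no alternative beats it.
Others bid (6, 6, 28): truth gives 0; no alternative beats it.
(Checking all 125 profiles: 27 have a profitable deviation, 98 do not.)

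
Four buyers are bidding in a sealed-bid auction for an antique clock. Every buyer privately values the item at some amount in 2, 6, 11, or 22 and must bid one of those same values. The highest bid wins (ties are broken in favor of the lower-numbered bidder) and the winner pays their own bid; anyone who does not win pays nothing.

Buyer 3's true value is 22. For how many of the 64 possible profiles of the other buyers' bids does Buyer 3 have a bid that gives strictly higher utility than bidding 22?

12

Others bid (2, 2, 2): truth gives 0; bid 6 gives 16 > 0. Violating.
Others bid (2, 2, 6): truth gives 0; bid 6 gives 16 > 0. Violating.
Others bid (2, 2, 11): truth gives 0; bid 11 gives 11 > 0. Violating.
Others bid (2, 6, 2): truth gives 0; bid 11 gives 11 > 0. Violating.
Others bid (2, 2, 22): truth gives 0; no alternative beats it.
Others bid (2, 6, 22): truth gives 0; no alternative beats it.
(Checking all 64 profiles: 12 have a profitable deviation, 52 do not.)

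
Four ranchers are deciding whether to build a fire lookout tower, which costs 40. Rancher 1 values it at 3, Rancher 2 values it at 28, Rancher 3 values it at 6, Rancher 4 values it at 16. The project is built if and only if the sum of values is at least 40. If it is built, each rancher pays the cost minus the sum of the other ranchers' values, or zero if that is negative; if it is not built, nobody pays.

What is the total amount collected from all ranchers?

Total value 53 ≥ cost 40, so it is built.
Rancher 1: others sum to 50; max(0, 40 - 50) = 0.
Rancher 2: others sum to 25; max(0, 40 - 25) = 15.
Rancher 3: others sum to 47; max(0, 40 - 47) = 0.
Rancher 4: others sum to 37; max(0, 40 - 37) = 3.
Total collected = 0 + 15 + 0 + 3 = 18.

18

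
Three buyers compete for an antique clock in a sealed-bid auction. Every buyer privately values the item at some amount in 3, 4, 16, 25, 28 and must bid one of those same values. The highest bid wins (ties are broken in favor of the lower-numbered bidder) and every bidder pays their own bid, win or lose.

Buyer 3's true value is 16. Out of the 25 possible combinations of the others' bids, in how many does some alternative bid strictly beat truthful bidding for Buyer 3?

22

Others bid (3, 3): truth gives 0; bid 4 gives 12 > 0. Violating.
Others bid (3, 16): truth gives -16; bid 3 gives -3 > -16. Violating.
Others bid (3, 25): truth gives -16; bid 3 gives -3 > -16. Violating.
Others bid (3, 28): truth gives -16; bid 3 gives -3 > -16. Violating.
Others bid (3, 4): truth gives 0; no alternative beats it.
Others bid (4, 3): truth gives 0; no alternative beats it.
(Checking all 25 profiles: 22 have a profitable deviation, 3 do not.)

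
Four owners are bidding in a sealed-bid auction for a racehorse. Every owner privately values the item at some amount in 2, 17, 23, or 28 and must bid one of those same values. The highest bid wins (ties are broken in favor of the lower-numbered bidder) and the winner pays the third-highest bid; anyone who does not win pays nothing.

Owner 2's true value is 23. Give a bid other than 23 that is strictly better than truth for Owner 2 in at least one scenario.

28

Suppose Owner 1 bids 2, Owner 3 bids 2 and Owner 4 bids 28.
Bid 23: loses, pays 0, utility 0.
Bid 28: wins, pays 2, utility 23 - 2 = 21.
So bidding 28 beats truth here (21 > 0).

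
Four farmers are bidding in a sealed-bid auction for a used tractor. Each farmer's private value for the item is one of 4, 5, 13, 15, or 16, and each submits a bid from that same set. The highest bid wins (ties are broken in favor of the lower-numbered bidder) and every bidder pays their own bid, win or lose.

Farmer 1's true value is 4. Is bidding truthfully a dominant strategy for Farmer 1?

No

Consider the case where Farmer 2 bids 4, Farmer 3 bids 4 and Farmer 4 bids 5.
Truthful bid 4: loses but pays 4, utility -4.
Bid 5 instead: wins, pays 5, utility 4 - 5 = -1.
Since -1 > -4, bidding 5 is strictly better here, so truthful bidding is not dominant.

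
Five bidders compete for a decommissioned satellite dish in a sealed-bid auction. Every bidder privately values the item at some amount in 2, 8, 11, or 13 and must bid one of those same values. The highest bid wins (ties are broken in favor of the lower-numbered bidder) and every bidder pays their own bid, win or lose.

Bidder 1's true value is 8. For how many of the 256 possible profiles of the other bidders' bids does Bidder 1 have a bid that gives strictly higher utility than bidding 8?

241

Others bid (2, 2, 2, 2): truth gives 0; bid 2 gives 6 > 0. Violating.
Others bid (2, 2, 2, 11): truth gives -8; bid 2 gives -2 > -8. Violating.
Others bid (2, 2, 2, 13): truth gives -8; bid 2 gives -2 > -8. Violating.
Others bid (2, 2, 8, 11): truth gives -8; bid 2 gives -2 > -8. Violating.
Others bid (2, 2, 2, 8): truth gives 0; no alternative beats it.
Others bid (2, 2, 8, 2): truth gives 0; no alternative beats it.
(Checking all 256 profiles: 241 have a profitable deviation, 15 do not.)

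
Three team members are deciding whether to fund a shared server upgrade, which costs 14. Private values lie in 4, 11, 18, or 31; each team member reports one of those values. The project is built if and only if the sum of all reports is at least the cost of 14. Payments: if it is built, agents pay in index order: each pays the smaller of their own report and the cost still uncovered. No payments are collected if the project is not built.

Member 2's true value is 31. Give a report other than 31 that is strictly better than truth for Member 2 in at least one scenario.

4

Suppose Member 1 reports 4 and Member 3 reports 11.
Report 31: project built, pays 10, utility 31 - 10 = 21.
Report 4: project built, pays 4, utility 31 - 4 = 27.
So reporting 4 beats truth here (27 > 21).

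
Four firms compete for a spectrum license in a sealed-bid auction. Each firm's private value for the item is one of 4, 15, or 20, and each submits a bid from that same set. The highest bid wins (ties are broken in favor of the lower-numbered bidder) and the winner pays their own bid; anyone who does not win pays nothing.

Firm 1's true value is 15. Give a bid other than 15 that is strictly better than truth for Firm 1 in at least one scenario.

Suppose Firm 2 bids 4, Firm 3 bids 4 and Firm 4 bids 4.
Bid 15: wins, pays 15, utility 15 - 15 = 0.
Bid 4: wins, pays 4, utility 15 - 4 = 11.
So bidding 4 beats truth here (11 > 0).

4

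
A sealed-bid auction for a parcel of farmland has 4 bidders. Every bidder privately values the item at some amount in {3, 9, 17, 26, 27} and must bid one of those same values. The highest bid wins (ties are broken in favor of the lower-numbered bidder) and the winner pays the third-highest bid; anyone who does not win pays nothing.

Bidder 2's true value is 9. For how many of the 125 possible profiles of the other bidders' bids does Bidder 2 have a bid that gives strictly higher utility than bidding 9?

9

Others bid (3, 3, 17): truth gives 0; bid 17 gives 6 > 0. Violating.
Others bid (3, 3, 26): truth gives 0; bid 26 gives 6 > 0. Violating.
Others bid (3, 3, 27): truth gives 0; bid 27 gives 6 > 0. Violating.
Others bid (3, 17, 3): truth gives 0; bid 17 gives 6 > 0. Violating.
Others bid (3, 3, 3): truth gives 6; no alternative beats it.
Others bid (3, 3, 9): truth gives 6; no alternative beats it.
(Checking all 125 profiles: 9 have a profitable deviation, 116 do not.)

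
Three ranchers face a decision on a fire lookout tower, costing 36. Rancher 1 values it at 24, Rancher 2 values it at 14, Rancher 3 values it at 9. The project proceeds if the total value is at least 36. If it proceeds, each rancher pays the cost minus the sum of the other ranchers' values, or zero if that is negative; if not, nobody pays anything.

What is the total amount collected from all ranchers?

16

Total value 47 ≥ cost 36, so it is built.
Rancher 1: others sum to 23; max(0, 36 - 23) = 13.
Rancher 2: others sum to 33; max(0, 36 - 33) = 3.
Rancher 3: others sum to 38; max(0, 36 - 38) = 0.
Total collected = 13 + 3 + 0 = 16.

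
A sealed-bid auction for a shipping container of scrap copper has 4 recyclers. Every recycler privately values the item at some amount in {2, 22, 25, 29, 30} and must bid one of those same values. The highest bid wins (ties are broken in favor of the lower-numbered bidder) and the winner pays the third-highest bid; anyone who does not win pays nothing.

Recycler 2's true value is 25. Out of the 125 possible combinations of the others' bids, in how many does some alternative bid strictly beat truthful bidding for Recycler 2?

Others bid (2, 2, 29): truth gives 0; bid 29 gives 23 > 0. Violating.
Others bid (2, 2, 30): truth gives 0; bid 30 gives 23 > 0. Violating.
Others bid (2, 22, 29): truth gives 0; bid 29 gives 3 > 0. Violating.
Others bid (2, 22, 30): truth gives 0; bid 30 gives 3 > 0. Violating.
Others bid (2, 2, 2): truth gives 23; no alternative beats it.
Others bid (2, 2, 22): truth gives 23; no alternative beats it.
(Checking all 125 profiles: 24 have a profitable deviation, 101 do not.)

24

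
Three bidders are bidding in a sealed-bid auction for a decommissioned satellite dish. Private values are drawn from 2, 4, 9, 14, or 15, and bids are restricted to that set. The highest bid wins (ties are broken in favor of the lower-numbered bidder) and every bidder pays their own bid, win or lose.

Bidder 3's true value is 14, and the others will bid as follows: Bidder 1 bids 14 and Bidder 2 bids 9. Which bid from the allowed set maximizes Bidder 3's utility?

15

Bid 2: loses but pays 2, utility -2.
Bid 4: loses but pays 4, utility -4.
Bid 9: loses but pays 9, utility -9.
Bid 14: loses but pays 14, utility -14.
Bid 15: wins, pays 15, utility 14 - 15 = -1.
The best choice is 15 with utility -1.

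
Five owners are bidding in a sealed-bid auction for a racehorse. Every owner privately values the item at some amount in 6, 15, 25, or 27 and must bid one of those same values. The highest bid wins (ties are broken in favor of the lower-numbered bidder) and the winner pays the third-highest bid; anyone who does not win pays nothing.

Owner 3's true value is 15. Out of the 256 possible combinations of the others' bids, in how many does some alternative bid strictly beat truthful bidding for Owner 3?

8

Others bid (6, 6, 6, 25): truth gives 0; bid 25 gives 9 > 0. Violating.
Others bid (6, 6, 6, 27): truth gives 0; bid 27 gives 9 > 0. Violating.
Others bid (6, 6, 25, 6): truth gives 0; bid 25 gives 9 > 0. Violating.
Others bid (6, 6, 27, 6): truth gives 0; bid 27 gives 9 > 0. Violating.
Others bid (6, 6, 6, 6): truth gives 9; no alternative beats it.
Others bid (6, 6, 6, 15): truth gives 9; no alternative beats it.
(Checking all 256 profiles: 8 have a profitable deviation, 248 do not.)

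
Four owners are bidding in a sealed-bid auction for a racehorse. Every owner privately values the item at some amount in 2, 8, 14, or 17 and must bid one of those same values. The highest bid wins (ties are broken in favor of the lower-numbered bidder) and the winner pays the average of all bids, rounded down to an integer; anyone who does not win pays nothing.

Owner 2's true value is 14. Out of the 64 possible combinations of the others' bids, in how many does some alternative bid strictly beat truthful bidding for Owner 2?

Others bid (2, 2, 2): truth gives 9; bid 8 gives 11 > 9. Violating.
Others bid (2, 2, 8): truth gives 8; bid 8 gives 9 > 8. Violating.
Others bid (2, 2, 17): truth gives 0; bid 17 gives 5 > 0. Violating.
Others bid (2, 8, 2): truth gives 8; bid 8 gives 9 > 8. Violating.
Others bid (2, 2, 14): truth gives 6; no alternative beats it.
Others bid (2, 8, 14): truth gives 5; no alternative beats it.
(Checking all 64 profiles: 25 have a profitable deviation, 39 do not.)

25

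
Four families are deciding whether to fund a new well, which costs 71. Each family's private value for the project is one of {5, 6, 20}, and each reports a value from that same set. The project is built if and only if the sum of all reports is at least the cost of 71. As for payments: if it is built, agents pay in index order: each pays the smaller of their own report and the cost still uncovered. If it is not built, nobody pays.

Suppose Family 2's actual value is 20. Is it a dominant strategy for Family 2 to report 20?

Check each profile of the others' reports and compare truth against every alternative report.
Others report (5, 5, 5): truth gives 0, best alternative gives 0.
Others report (5, 5, 6): truth gives 0, best alternative gives 0.
Others report (5, 5, 20): truth gives 0, best alternative gives 0.
Others report (5, 6, 5): truth gives 0, best alternative gives 0.
Others report (5, 6, 6): truth gives 0, best alternative gives 0.
Others report (5, 6, 20): truth gives 0, best alternative gives 0.
(Remaining 21 profiles checked similarly; truth is weakly best in each.)
In every case the truthful report is at least as good as any alternative, so it is a dominant strategy.

Yes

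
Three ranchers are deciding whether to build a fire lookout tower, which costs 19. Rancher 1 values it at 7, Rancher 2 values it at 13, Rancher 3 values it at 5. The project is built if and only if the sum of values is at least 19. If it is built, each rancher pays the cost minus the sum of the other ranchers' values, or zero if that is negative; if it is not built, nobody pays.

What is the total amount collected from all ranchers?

Total value 25 ≥ cost 19, so it is built.
Rancher 1: others sum to 18; max(0, 19 - 18) = 1.
Rancher 2: others sum to 12; max(0, 19 - 12) = 7.
Rancher 3: others sum to 20; max(0, 19 - 20) = 0.
Total collected = 1 + 7 + 0 = 8.

8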